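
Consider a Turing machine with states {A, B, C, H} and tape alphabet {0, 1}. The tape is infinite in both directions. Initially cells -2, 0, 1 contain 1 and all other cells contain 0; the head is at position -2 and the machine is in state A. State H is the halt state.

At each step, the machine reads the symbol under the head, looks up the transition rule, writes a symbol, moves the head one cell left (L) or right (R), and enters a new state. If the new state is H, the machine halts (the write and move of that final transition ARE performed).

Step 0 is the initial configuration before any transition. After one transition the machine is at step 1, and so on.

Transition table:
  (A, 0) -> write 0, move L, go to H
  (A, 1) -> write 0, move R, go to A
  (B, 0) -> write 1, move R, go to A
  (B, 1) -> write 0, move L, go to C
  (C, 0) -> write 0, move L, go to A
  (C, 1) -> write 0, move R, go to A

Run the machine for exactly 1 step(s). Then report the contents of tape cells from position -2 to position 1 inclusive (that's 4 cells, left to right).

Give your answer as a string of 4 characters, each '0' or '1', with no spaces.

Step 1: in state A at pos -2, read 1 -> (A,1)->write 0,move R,goto A. Now: state=A, head=-1, tape[-3..2]=000110 (head:   ^)

Answer: 0011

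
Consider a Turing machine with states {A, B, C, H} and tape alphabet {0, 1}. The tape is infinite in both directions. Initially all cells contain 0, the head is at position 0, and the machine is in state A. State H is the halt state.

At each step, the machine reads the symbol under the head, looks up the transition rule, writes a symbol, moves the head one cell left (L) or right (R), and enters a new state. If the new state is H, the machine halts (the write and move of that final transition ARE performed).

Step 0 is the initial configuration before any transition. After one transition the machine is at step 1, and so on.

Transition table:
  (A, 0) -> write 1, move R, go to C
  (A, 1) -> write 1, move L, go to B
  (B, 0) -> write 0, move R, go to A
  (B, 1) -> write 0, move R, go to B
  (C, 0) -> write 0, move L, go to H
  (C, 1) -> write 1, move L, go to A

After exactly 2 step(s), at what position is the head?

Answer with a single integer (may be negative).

Step 1: in state A at pos 0, read 0 -> (A,0)->write 1,move R,goto C. Now: state=C, head=1, tape[-1..2]=0100 (head:   ^)
Step 2: in state C at pos 1, read 0 -> (C,0)->write 0,move L,goto H. Now: state=H, head=0, tape[-1..2]=0100 (head:  ^)

Answer: 0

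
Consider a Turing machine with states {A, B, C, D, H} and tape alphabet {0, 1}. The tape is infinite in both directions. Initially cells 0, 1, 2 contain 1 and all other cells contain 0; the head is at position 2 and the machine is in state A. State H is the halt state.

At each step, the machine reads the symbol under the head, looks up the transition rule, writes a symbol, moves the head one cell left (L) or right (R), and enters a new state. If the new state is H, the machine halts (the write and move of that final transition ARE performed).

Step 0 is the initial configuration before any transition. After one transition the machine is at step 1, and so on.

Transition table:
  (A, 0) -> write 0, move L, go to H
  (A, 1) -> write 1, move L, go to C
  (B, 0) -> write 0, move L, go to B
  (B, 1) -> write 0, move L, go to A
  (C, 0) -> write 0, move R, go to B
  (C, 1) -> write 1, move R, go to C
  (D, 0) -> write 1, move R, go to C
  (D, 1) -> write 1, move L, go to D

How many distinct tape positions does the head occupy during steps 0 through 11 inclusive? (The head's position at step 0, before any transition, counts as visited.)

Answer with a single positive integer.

Answer: 5

Derivation:
Step 1: in state A at pos 2, read 1 -> (A,1)->write 1,move L,goto C. Now: state=C, head=1, tape[-1..3]=01110 (head:   ^)
Step 2: in state C at pos 1, read 1 -> (C,1)->write 1,move R,goto C. Now: state=C, head=2, tape[-1..3]=01110 (head:    ^)
Step 3: in state C at pos 2, read 1 -> (C,1)->write 1,move R,goto C. Now: state=C, head=3, tape[-1..4]=011100 (head:     ^)
Step 4: in state C at pos 3, read 0 -> (C,0)->write 0,move R,goto B. Now: state=B, head=4, tape[-1..5]=0111000 (head:      ^)
Step 5: in state B at pos 4, read 0 -> (B,0)->write 0,move L,goto B. Now: state=B, head=3, tape[-1..5]=0111000 (head:     ^)
Step 6: in state B at pos 3, read 0 -> (B,0)->write 0,move L,goto B. Now: state=B, head=2, tape[-1..5]=0111000 (head:    ^)
Step 7: in state B at pos 2, read 1 -> (B,1)->write 0,move L,goto A. Now: state=A, head=1, tape[-1..5]=0110000 (head:   ^)
Step 8: in state A at pos 1, read 1 -> (A,1)->write 1,move L,goto C. Now: state=C, head=0, tape[-1..5]=0110000 (head:  ^)
Step 9: in state C at pos 0, read 1 -> (C,1)->write 1,move R,goto C. Now: state=C, head=1, tape[-1..5]=0110000 (head:   ^)
Step 10: in state C at pos 1, read 1 -> (C,1)->write 1,move R,goto C. Now: state=C, head=2, tape[-1..5]=0110000 (head:    ^)
Step 11: in state C at pos 2, read 0 -> (C,0)->write 0,move R,goto B. Now: state=B, head=3, tape[-1..5]=0110000 (head:     ^)
Head positions at steps 0..11: starting at 2, distinct positions visited = {0, 1, 2, 3, 4} -> 5 position(s)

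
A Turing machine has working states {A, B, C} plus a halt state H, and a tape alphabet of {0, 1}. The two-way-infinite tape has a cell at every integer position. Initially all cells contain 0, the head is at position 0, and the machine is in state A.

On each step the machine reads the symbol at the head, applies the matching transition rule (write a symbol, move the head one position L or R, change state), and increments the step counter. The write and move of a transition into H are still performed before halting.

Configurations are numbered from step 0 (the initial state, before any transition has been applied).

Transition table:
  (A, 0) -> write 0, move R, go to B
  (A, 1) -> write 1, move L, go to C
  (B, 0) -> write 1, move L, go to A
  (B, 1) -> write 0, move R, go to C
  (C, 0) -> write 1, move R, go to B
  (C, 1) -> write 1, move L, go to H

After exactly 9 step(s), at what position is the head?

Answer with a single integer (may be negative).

Answer: 3

Derivation:
Step 1: in state A at pos 0, read 0 -> (A,0)->write 0,move R,goto B. Now: state=B, head=1, tape[-1..2]=0000 (head:   ^)
Step 2: in state B at pos 1, read 0 -> (B,0)->write 1,move L,goto A. Now: state=A, head=0, tape[-1..2]=0010 (head:  ^)
Step 3: in state A at pos 0, read 0 -> (A,0)->write 0,move R,goto B. Now: state=B, head=1, tape[-1..2]=0010 (head:   ^)
Step 4: in state B at pos 1, read 1 -> (B,1)->write 0,move R,goto C. Now: state=C, head=2, tape[-1..3]=00000 (head:    ^)
Step 5: in state C at pos 2, read 0 -> (C,0)->write 1,move R,goto B. Now: state=B, head=3, tape[-1..4]=000100 (head:     ^)
Step 6: in state B at pos 3, read 0 -> (B,0)->write 1,move L,goto A. Now: state=A, head=2, tape[-1..4]=000110 (head:    ^)
Step 7: in state A at pos 2, read 1 -> (A,1)->write 1,move L,goto C. Now: state=C, head=1, tape[-1..4]=000110 (head:   ^)
Step 8: in state C at pos 1, read 0 -> (C,0)->write 1,move R,goto B. Now: state=B, head=2, tape[-1..4]=001110 (head:    ^)
Step 9: in state B at pos 2, read 1 -> (B,1)->write 0,move R,goto C. Now: state=C, head=3, tape[-1..4]=001010 (head:     ^)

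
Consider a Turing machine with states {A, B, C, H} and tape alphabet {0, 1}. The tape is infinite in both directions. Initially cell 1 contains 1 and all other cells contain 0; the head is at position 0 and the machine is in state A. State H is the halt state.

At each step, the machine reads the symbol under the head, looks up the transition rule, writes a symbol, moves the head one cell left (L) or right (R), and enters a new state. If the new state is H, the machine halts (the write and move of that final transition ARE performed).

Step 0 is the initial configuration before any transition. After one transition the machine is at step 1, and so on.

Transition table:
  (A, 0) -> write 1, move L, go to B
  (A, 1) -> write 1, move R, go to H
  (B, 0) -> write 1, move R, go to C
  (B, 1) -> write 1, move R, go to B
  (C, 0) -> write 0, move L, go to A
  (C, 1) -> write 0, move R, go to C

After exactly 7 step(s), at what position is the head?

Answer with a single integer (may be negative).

Step 1: in state A at pos 0, read 0 -> (A,0)->write 1,move L,goto B. Now: state=B, head=-1, tape[-2..2]=00110 (head:  ^)
Step 2: in state B at pos -1, read 0 -> (B,0)->write 1,move R,goto C. Now: state=C, head=0, tape[-2..2]=01110 (head:   ^)
Step 3: in state C at pos 0, read 1 -> (C,1)->write 0,move R,goto C. Now: state=C, head=1, tape[-2..2]=01010 (head:    ^)
Step 4: in state C at pos 1, read 1 -> (C,1)->write 0,move R,goto C. Now: state=C, head=2, tape[-2..3]=010000 (head:     ^)
Step 5: in state C at pos 2, read 0 -> (C,0)->write 0,move L,goto A. Now: state=A, head=1, tape[-2..3]=010000 (head:    ^)
Step 6: in state A at pos 1, read 0 -> (A,0)->write 1,move L,goto B. Now: state=B, head=0, tape[-2..3]=010100 (head:   ^)
Step 7: in state B at pos 0, read 0 -> (B,0)->write 1,move R,goto C. Now: state=C, head=1, tape[-2..3]=011100 (head:    ^)

Answer: 1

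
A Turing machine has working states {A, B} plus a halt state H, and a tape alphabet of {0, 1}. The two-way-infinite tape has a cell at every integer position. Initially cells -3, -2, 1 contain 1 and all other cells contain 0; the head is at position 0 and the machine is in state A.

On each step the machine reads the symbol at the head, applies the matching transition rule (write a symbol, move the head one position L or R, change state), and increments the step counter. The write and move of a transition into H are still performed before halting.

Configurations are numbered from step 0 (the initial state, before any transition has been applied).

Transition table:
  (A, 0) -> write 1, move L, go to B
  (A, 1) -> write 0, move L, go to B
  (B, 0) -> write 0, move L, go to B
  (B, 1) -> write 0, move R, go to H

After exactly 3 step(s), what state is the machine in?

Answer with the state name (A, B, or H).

Answer: H

Derivation:
Step 1: in state A at pos 0, read 0 -> (A,0)->write 1,move L,goto B. Now: state=B, head=-1, tape[-4..2]=0110110 (head:    ^)
Step 2: in state B at pos -1, read 0 -> (B,0)->write 0,move L,goto B. Now: state=B, head=-2, tape[-4..2]=0110110 (head:   ^)
Step 3: in state B at pos -2, read 1 -> (B,1)->write 0,move R,goto H. Now: state=H, head=-1, tape[-4..2]=0100110 (head:    ^)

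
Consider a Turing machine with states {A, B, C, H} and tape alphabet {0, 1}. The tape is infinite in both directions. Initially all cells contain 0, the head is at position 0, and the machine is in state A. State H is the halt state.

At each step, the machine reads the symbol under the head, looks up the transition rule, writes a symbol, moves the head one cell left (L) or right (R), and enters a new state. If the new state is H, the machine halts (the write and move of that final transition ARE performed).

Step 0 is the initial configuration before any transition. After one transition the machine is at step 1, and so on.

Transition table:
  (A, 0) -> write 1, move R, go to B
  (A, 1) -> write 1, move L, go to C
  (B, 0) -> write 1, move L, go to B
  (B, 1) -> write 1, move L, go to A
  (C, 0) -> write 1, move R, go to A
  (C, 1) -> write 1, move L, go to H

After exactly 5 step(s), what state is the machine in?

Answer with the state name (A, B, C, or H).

Answer: A

Derivation:
Step 1: in state A at pos 0, read 0 -> (A,0)->write 1,move R,goto B. Now: state=B, head=1, tape[-1..2]=0100 (head:   ^)
Step 2: in state B at pos 1, read 0 -> (B,0)->write 1,move L,goto B. Now: state=B, head=0, tape[-1..2]=0110 (head:  ^)
Step 3: in state B at pos 0, read 1 -> (B,1)->write 1,move L,goto A. Now: state=A, head=-1, tape[-2..2]=00110 (head:  ^)
Step 4: in state A at pos -1, read 0 -> (A,0)->write 1,move R,goto B. Now: state=B, head=0, tape[-2..2]=01110 (head:   ^)
Step 5: in state B at pos 0, read 1 -> (B,1)->write 1,move L,goto A. Now: state=A, head=-1, tape[-2..2]=01110 (head:  ^)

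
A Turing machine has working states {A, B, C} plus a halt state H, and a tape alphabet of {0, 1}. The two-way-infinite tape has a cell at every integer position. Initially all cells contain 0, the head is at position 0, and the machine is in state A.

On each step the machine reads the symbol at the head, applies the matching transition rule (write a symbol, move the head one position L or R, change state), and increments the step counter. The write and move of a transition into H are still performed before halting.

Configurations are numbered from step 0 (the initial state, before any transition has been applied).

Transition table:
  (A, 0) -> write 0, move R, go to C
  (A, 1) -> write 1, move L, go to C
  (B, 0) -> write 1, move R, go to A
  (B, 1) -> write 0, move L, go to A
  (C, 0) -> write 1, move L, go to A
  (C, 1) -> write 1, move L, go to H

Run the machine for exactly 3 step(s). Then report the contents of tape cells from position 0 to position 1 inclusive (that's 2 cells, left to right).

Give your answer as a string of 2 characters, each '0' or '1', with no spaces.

Step 1: in state A at pos 0, read 0 -> (A,0)->write 0,move R,goto C. Now: state=C, head=1, tape[-1..2]=0000 (head:   ^)
Step 2: in state C at pos 1, read 0 -> (C,0)->write 1,move L,goto A. Now: state=A, head=0, tape[-1..2]=0010 (head:  ^)
Step 3: in state A at pos 0, read 0 -> (A,0)->write 0,move R,goto C. Now: state=C, head=1, tape[-1..2]=0010 (head:   ^)

Answer: 01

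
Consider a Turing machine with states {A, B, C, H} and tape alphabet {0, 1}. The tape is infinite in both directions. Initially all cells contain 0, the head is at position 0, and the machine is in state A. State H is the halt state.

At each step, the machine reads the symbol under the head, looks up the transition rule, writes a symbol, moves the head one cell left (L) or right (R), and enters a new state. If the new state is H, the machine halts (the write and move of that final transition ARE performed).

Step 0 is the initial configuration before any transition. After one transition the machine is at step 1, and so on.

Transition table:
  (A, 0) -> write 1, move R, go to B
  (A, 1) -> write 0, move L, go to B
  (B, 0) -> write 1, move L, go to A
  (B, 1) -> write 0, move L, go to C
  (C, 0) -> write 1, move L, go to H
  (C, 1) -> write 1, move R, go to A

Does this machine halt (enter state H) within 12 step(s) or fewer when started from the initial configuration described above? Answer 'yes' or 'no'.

Step 1: in state A at pos 0, read 0 -> (A,0)->write 1,move R,goto B. Now: state=B, head=1, tape[-1..2]=0100 (head:   ^)
Step 2: in state B at pos 1, read 0 -> (B,0)->write 1,move L,goto A. Now: state=A, head=0, tape[-1..2]=0110 (head:  ^)
Step 3: in state A at pos 0, read 1 -> (A,1)->write 0,move L,goto B. Now: state=B, head=-1, tape[-2..2]=00010 (head:  ^)
Step 4: in state B at pos -1, read 0 -> (B,0)->write 1,move L,goto A. Now: state=A, head=-2, tape[-3..2]=001010 (head:  ^)
Step 5: in state A at pos -2, read 0 -> (A,0)->write 1,move R,goto B. Now: state=B, head=-1, tape[-3..2]=011010 (head:   ^)
Step 6: in state B at pos -1, read 1 -> (B,1)->write 0,move L,goto C. Now: state=C, head=-2, tape[-3..2]=010010 (head:  ^)
Step 7: in state C at pos -2, read 1 -> (C,1)->write 1,move R,goto A. Now: state=A, head=-1, tape[-3..2]=010010 (head:   ^)
Step 8: in state A at pos -1, read 0 -> (A,0)->write 1,move R,goto B. Now: state=B, head=0, tape[-3..2]=011010 (head:    ^)
Step 9: in state B at pos 0, read 0 -> (B,0)->write 1,move L,goto A. Now: state=A, head=-1, tape[-3..2]=011110 (head:   ^)
Step 10: in state A at pos -1, read 1 -> (A,1)->write 0,move L,goto B. Now: state=B, head=-2, tape[-3..2]=010110 (head:  ^)
Step 11: in state B at pos -2, read 1 -> (B,1)->write 0,move L,goto C. Now: state=C, head=-3, tape[-4..2]=0000110 (head:  ^)
Step 12: in state C at pos -3, read 0 -> (C,0)->write 1,move L,goto H. Now: state=H, head=-4, tape[-5..2]=00100110 (head:  ^)
State H reached at step 12; 12 <= 12 -> yes

Answer: yes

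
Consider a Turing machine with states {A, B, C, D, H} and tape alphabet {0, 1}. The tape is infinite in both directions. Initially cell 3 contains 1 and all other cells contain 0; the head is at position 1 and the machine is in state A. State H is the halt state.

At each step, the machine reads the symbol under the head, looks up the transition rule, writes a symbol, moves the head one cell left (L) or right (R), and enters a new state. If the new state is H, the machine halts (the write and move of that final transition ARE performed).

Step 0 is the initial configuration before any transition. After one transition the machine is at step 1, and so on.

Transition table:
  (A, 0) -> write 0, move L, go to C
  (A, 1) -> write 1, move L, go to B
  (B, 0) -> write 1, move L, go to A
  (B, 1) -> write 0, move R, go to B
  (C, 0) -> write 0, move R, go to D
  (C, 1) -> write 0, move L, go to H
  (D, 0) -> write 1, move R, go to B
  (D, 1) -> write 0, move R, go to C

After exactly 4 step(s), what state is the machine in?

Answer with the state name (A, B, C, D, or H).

Step 1: in state A at pos 1, read 0 -> (A,0)->write 0,move L,goto C. Now: state=C, head=0, tape[-1..4]=000010 (head:  ^)
Step 2: in state C at pos 0, read 0 -> (C,0)->write 0,move R,goto D. Now: state=D, head=1, tape[-1..4]=000010 (head:   ^)
Step 3: in state D at pos 1, read 0 -> (D,0)->write 1,move R,goto B. Now: state=B, head=2, tape[-1..4]=001010 (head:    ^)
Step 4: in state B at pos 2, read 0 -> (B,0)->write 1,move L,goto A. Now: state=A, head=1, tape[-1..4]=001110 (head:   ^)

Answer: A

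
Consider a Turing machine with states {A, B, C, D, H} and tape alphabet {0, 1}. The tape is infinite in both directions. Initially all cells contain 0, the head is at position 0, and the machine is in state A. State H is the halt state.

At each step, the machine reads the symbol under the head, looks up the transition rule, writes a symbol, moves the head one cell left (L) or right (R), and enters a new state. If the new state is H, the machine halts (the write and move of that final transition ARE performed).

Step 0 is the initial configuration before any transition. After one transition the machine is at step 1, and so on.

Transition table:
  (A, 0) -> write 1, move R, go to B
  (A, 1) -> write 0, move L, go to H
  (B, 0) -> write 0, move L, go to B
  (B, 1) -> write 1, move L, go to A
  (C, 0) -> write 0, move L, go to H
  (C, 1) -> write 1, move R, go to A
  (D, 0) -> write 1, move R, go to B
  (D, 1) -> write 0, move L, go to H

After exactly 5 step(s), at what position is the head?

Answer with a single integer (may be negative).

Step 1: in state A at pos 0, read 0 -> (A,0)->write 1,move R,goto B. Now: state=B, head=1, tape[-1..2]=0100 (head:   ^)
Step 2: in state B at pos 1, read 0 -> (B,0)->write 0,move L,goto B. Now: state=B, head=0, tape[-1..2]=0100 (head:  ^)
Step 3: in state B at pos 0, read 1 -> (B,1)->write 1,move L,goto A. Now: state=A, head=-1, tape[-2..2]=00100 (head:  ^)
Step 4: in state A at pos -1, read 0 -> (A,0)->write 1,move R,goto B. Now: state=B, head=0, tape[-2..2]=01100 (head:   ^)
Step 5: in state B at pos 0, read 1 -> (B,1)->write 1,move L,goto A. Now: state=A, head=-1, tape[-2..2]=01100 (head:  ^)

Answer: -1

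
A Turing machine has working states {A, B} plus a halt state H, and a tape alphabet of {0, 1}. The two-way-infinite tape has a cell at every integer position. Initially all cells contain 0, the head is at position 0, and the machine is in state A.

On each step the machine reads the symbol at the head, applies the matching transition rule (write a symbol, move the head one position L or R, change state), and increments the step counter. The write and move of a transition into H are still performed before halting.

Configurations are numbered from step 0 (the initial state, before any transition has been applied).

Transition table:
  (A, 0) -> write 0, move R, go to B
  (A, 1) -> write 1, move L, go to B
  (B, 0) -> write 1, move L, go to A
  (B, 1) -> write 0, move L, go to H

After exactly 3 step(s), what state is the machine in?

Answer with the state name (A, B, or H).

Step 1: in state A at pos 0, read 0 -> (A,0)->write 0,move R,goto B. Now: state=B, head=1, tape[-1..2]=0000 (head:   ^)
Step 2: in state B at pos 1, read 0 -> (B,0)->write 1,move L,goto A. Now: state=A, head=0, tape[-1..2]=0010 (head:  ^)
Step 3: in state A at pos 0, read 0 -> (A,0)->write 0,move R,goto B. Now: state=B, head=1, tape[-1..2]=0010 (head:   ^)

Answer: B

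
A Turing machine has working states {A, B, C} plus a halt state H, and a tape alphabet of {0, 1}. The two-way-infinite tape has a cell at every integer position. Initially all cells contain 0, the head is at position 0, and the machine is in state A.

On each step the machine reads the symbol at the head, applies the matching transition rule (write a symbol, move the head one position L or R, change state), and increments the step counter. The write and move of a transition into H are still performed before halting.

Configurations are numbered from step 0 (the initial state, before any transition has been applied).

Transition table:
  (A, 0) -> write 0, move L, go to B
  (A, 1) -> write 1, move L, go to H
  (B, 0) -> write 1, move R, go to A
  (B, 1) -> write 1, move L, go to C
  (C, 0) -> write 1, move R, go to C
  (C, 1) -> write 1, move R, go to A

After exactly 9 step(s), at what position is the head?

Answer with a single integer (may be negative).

Answer: -1

Derivation:
Step 1: in state A at pos 0, read 0 -> (A,0)->write 0,move L,goto B. Now: state=B, head=-1, tape[-2..1]=0000 (head:  ^)
Step 2: in state B at pos -1, read 0 -> (B,0)->write 1,move R,goto A. Now: state=A, head=0, tape[-2..1]=0100 (head:   ^)
Step 3: in state A at pos 0, read 0 -> (A,0)->write 0,move L,goto B. Now: state=B, head=-1, tape[-2..1]=0100 (head:  ^)
Step 4: in state B at pos -1, read 1 -> (B,1)->write 1,move L,goto C. Now: state=C, head=-2, tape[-3..1]=00100 (head:  ^)
Step 5: in state C at pos -2, read 0 -> (C,0)->write 1,move R,goto C. Now: state=C, head=-1, tape[-3..1]=01100 (head:   ^)
Step 6: in state C at pos -1, read 1 -> (C,1)->write 1,move R,goto A. Now: state=A, head=0, tape[-3..1]=01100 (head:    ^)
Step 7: in state A at pos 0, read 0 -> (A,0)->write 0,move L,goto B. Now: state=B, head=-1, tape[-3..1]=01100 (head:   ^)
Step 8: in state B at pos -1, read 1 -> (B,1)->write 1,move L,goto C. Now: state=C, head=-2, tape[-3..1]=01100 (head:  ^)
Step 9: in state C at pos -2, read 1 -> (C,1)->write 1,move R,goto A. Now: state=A, head=-1, tape[-3..1]=01100 (head:   ^)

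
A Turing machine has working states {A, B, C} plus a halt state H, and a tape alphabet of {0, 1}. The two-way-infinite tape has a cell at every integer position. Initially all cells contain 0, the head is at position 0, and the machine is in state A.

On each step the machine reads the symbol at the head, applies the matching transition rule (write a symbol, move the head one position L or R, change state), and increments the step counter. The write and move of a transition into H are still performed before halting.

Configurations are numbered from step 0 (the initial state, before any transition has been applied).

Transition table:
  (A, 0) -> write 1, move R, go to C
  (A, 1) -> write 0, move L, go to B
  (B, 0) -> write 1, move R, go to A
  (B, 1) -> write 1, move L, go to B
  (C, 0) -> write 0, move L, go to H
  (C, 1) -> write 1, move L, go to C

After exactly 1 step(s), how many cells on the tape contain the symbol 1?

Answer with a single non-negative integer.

Step 1: in state A at pos 0, read 0 -> (A,0)->write 1,move R,goto C. Now: state=C, head=1, tape[-1..2]=0100 (head:   ^)
Cells containing 1 after step 1: {0} -> 1 cell(s)

Answer: 1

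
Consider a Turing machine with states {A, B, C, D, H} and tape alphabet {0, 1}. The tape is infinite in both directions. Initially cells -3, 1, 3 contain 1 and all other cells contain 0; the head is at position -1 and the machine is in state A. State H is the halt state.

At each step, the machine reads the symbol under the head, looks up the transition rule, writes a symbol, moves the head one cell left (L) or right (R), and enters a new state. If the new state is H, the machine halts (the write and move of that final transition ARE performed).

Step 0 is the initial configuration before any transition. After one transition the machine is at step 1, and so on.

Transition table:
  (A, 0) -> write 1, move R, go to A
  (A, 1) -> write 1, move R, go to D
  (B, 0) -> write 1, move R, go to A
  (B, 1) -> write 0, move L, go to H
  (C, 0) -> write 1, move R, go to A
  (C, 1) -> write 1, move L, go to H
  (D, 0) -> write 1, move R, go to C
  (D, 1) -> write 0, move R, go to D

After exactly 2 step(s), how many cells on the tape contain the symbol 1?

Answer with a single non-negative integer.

Step 1: in state A at pos -1, read 0 -> (A,0)->write 1,move R,goto A. Now: state=A, head=0, tape[-4..4]=010101010 (head:     ^)
Step 2: in state A at pos 0, read 0 -> (A,0)->write 1,move R,goto A. Now: state=A, head=1, tape[-4..4]=010111010 (head:      ^)
Cells containing 1 after step 2: {-3, -1, 0, 1, 3} -> 5 cell(s)

Answer: 5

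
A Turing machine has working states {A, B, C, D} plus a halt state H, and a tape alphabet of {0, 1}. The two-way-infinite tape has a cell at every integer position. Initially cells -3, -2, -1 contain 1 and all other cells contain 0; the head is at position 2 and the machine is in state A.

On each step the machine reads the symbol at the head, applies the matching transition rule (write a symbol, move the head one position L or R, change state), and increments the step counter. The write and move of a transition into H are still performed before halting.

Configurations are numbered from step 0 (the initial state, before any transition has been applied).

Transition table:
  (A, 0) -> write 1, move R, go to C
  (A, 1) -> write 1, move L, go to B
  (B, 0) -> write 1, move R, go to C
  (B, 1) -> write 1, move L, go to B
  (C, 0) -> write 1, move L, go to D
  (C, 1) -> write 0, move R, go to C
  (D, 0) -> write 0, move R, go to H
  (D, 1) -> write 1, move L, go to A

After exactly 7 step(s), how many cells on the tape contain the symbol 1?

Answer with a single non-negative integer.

Step 1: in state A at pos 2, read 0 -> (A,0)->write 1,move R,goto C. Now: state=C, head=3, tape[-4..4]=011100100 (head:        ^)
Step 2: in state C at pos 3, read 0 -> (C,0)->write 1,move L,goto D. Now: state=D, head=2, tape[-4..4]=011100110 (head:       ^)
Step 3: in state D at pos 2, read 1 -> (D,1)->write 1,move L,goto A. Now: state=A, head=1, tape[-4..4]=011100110 (head:      ^)
Step 4: in state A at pos 1, read 0 -> (A,0)->write 1,move R,goto C. Now: state=C, head=2, tape[-4..4]=011101110 (head:       ^)
Step 5: in state C at pos 2, read 1 -> (C,1)->write 0,move R,goto C. Now: state=C, head=3, tape[-4..4]=011101010 (head:        ^)
Step 6: in state C at pos 3, read 1 -> (C,1)->write 0,move R,goto C. Now: state=C, head=4, tape[-4..5]=0111010000 (head:         ^)
Step 7: in state C at pos 4, read 0 -> (C,0)->write 1,move L,goto D. Now: state=D, head=3, tape[-4..5]=0111010010 (head:        ^)
Cells containing 1 after step 7: {-3, -2, -1, 1, 4} -> 5 cell(s)

Answer: 5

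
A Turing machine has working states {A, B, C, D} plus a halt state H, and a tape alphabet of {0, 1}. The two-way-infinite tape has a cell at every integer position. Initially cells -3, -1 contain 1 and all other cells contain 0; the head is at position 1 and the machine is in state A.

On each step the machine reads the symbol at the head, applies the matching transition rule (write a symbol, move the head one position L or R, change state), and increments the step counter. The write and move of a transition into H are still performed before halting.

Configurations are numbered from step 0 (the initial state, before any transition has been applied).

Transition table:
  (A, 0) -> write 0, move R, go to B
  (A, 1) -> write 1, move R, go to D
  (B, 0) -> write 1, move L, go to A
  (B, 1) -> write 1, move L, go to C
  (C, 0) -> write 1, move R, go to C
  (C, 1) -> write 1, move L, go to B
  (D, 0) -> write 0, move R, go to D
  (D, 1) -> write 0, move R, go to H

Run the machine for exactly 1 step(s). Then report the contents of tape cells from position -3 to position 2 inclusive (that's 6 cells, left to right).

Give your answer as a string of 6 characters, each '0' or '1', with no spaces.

Step 1: in state A at pos 1, read 0 -> (A,0)->write 0,move R,goto B. Now: state=B, head=2, tape[-4..3]=01010000 (head:       ^)

Answer: 101000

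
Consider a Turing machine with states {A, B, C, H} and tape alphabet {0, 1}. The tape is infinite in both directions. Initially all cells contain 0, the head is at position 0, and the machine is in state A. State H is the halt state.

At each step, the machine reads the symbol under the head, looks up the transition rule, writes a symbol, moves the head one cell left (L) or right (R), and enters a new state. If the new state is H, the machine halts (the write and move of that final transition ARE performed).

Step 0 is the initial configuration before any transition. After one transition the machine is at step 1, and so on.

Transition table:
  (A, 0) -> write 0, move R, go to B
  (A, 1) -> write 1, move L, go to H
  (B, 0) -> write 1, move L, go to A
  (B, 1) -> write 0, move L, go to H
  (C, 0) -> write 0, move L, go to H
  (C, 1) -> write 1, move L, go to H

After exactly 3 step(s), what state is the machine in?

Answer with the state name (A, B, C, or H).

Answer: B

Derivation:
Step 1: in state A at pos 0, read 0 -> (A,0)->write 0,move R,goto B. Now: state=B, head=1, tape[-1..2]=0000 (head:   ^)
Step 2: in state B at pos 1, read 0 -> (B,0)->write 1,move L,goto A. Now: state=A, head=0, tape[-1..2]=0010 (head:  ^)
Step 3: in state A at pos 0, read 0 -> (A,0)->write 0,move R,goto B. Now: state=B, head=1, tape[-1..2]=0010 (head:   ^)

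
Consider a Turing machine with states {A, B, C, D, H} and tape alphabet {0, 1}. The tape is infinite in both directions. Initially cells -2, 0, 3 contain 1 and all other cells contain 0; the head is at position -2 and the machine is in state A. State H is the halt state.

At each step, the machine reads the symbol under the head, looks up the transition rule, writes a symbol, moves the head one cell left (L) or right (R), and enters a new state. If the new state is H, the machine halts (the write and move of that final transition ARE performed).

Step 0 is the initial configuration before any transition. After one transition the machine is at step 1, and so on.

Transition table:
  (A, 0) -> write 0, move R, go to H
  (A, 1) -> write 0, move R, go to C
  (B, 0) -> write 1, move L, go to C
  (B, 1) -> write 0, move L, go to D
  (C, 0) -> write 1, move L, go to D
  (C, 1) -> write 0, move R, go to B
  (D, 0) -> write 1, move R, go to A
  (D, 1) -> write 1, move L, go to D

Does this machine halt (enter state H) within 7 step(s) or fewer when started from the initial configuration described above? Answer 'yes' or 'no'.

Answer: no

Derivation:
Step 1: in state A at pos -2, read 1 -> (A,1)->write 0,move R,goto C. Now: state=C, head=-1, tape[-3..4]=00010010 (head:   ^)
Step 2: in state C at pos -1, read 0 -> (C,0)->write 1,move L,goto D. Now: state=D, head=-2, tape[-3..4]=00110010 (head:  ^)
Step 3: in state D at pos -2, read 0 -> (D,0)->write 1,move R,goto A. Now: state=A, head=-1, tape[-3..4]=01110010 (head:   ^)
Step 4: in state A at pos -1, read 1 -> (A,1)->write 0,move R,goto C. Now: state=C, head=0, tape[-3..4]=01010010 (head:    ^)
Step 5: in state C at pos 0, read 1 -> (C,1)->write 0,move R,goto B. Now: state=B, head=1, tape[-3..4]=01000010 (head:     ^)
Step 6: in state B at pos 1, read 0 -> (B,0)->write 1,move L,goto C. Now: state=C, head=0, tape[-3..4]=01001010 (head:    ^)
Step 7: in state C at pos 0, read 0 -> (C,0)->write 1,move L,goto D. Now: state=D, head=-1, tape[-3..4]=01011010 (head:   ^)
After 7 step(s): state = D (not H) -> not halted within 7 -> no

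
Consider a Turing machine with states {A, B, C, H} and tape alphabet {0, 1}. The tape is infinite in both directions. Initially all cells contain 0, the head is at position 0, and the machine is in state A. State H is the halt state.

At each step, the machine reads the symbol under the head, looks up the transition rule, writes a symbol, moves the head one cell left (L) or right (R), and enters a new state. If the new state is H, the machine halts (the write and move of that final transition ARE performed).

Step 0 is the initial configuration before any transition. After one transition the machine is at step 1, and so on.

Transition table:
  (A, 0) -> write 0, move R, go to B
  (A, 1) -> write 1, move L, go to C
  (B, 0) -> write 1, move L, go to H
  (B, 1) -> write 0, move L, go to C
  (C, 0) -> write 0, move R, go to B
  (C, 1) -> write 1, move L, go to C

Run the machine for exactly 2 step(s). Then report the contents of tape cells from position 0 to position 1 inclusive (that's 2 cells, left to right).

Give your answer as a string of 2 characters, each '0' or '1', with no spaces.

Answer: 01

Derivation:
Step 1: in state A at pos 0, read 0 -> (A,0)->write 0,move R,goto B. Now: state=B, head=1, tape[-1..2]=0000 (head:   ^)
Step 2: in state B at pos 1, read 0 -> (B,0)->write 1,move L,goto H. Now: state=H, head=0, tape[-1..2]=0010 (head:  ^)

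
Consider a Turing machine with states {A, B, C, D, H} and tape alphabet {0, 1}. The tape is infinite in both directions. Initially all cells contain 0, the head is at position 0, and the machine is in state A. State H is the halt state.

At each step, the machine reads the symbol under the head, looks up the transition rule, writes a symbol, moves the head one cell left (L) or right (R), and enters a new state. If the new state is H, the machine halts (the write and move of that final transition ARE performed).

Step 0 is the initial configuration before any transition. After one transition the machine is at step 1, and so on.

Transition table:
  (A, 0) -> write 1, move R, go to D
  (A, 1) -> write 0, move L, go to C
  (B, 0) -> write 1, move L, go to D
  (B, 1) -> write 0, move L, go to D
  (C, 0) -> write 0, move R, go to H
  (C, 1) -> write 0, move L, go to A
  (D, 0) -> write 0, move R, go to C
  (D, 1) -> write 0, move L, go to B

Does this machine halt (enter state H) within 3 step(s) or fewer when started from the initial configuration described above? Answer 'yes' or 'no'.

Answer: yes

Derivation:
Step 1: in state A at pos 0, read 0 -> (A,0)->write 1,move R,goto D. Now: state=D, head=1, tape[-1..2]=0100 (head:   ^)
Step 2: in state D at pos 1, read 0 -> (D,0)->write 0,move R,goto C. Now: state=C, head=2, tape[-1..3]=01000 (head:    ^)
Step 3: in state C at pos 2, read 0 -> (C,0)->write 0,move R,goto H. Now: state=H, head=3, tape[-1..4]=010000 (head:     ^)
State H reached at step 3; 3 <= 3 -> yes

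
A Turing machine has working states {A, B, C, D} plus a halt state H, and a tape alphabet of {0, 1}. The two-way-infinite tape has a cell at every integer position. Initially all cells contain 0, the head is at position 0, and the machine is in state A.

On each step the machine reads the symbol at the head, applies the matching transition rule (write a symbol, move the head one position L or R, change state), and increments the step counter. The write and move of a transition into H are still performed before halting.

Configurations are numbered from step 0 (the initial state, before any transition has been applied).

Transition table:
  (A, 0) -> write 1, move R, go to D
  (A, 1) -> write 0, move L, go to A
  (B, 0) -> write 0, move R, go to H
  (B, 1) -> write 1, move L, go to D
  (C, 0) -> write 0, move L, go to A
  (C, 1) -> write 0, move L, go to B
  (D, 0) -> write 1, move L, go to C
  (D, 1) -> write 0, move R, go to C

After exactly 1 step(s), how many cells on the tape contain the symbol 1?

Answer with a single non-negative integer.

Step 1: in state A at pos 0, read 0 -> (A,0)->write 1,move R,goto D. Now: state=D, head=1, tape[-1..2]=0100 (head:   ^)
Cells containing 1 after step 1: {0} -> 1 cell(s)

Answer: 1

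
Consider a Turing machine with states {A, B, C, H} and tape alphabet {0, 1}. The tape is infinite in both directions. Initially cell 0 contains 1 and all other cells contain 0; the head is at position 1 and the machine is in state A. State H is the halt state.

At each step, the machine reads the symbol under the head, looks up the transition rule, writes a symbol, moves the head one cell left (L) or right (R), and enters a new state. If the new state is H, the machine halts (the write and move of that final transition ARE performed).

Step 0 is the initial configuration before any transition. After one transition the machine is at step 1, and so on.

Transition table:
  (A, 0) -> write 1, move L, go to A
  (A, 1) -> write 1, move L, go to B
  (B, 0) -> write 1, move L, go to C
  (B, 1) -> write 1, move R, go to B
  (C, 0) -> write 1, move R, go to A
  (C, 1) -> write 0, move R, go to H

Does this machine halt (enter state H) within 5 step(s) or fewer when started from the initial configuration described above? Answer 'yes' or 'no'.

Answer: no

Derivation:
Step 1: in state A at pos 1, read 0 -> (A,0)->write 1,move L,goto A. Now: state=A, head=0, tape[-1..2]=0110 (head:  ^)
Step 2: in state A at pos 0, read 1 -> (A,1)->write 1,move L,goto B. Now: state=B, head=-1, tape[-2..2]=00110 (head:  ^)
Step 3: in state B at pos -1, read 0 -> (B,0)->write 1,move L,goto C. Now: state=C, head=-2, tape[-3..2]=001110 (head:  ^)
Step 4: in state C at pos -2, read 0 -> (C,0)->write 1,move R,goto A. Now: state=A, head=-1, tape[-3..2]=011110 (head:   ^)
Step 5: in state A at pos -1, read 1 -> (A,1)->write 1,move L,goto B. Now: state=B, head=-2, tape[-3..2]=011110 (head:  ^)
After 5 step(s): state = B (not H) -> not halted within 5 -> no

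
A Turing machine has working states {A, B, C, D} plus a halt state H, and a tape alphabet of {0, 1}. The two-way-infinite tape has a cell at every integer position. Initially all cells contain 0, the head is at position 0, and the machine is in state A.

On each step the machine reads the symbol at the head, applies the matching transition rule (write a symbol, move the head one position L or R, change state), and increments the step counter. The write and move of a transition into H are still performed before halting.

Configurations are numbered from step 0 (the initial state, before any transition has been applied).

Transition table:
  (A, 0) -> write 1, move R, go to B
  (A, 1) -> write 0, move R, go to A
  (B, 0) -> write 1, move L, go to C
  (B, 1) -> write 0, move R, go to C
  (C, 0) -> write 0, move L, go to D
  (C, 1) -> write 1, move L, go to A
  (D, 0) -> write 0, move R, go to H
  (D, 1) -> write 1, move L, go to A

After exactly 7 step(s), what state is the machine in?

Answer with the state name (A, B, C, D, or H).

Step 1: in state A at pos 0, read 0 -> (A,0)->write 1,move R,goto B. Now: state=B, head=1, tape[-1..2]=0100 (head:   ^)
Step 2: in state B at pos 1, read 0 -> (B,0)->write 1,move L,goto C. Now: state=C, head=0, tape[-1..2]=0110 (head:  ^)
Step 3: in state C at pos 0, read 1 -> (C,1)->write 1,move L,goto A. Now: state=A, head=-1, tape[-2..2]=00110 (head:  ^)
Step 4: in state A at pos -1, read 0 -> (A,0)->write 1,move R,goto B. Now: state=B, head=0, tape[-2..2]=01110 (head:   ^)
Step 5: in state B at pos 0, read 1 -> (B,1)->write 0,move R,goto C. Now: state=C, head=1, tape[-2..2]=01010 (head:    ^)
Step 6: in state C at pos 1, read 1 -> (C,1)->write 1,move L,goto A. Now: state=A, head=0, tape[-2..2]=01010 (head:   ^)
Step 7: in state A at pos 0, read 0 -> (A,0)->write 1,move R,goto B. Now: state=B, head=1, tape[-2..2]=01110 (head:    ^)

Answer: B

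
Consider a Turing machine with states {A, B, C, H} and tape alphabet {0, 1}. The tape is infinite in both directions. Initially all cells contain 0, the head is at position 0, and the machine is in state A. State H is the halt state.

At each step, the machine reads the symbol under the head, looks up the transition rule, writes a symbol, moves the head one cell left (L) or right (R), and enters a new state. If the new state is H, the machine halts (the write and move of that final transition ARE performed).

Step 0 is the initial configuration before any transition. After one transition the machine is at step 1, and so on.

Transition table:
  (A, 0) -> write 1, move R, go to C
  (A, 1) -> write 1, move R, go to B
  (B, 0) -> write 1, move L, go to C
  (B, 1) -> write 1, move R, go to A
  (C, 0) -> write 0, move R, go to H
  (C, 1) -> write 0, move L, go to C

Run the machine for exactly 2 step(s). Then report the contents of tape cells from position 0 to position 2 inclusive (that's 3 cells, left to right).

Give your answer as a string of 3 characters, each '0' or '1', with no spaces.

Answer: 100

Derivation:
Step 1: in state A at pos 0, read 0 -> (A,0)->write 1,move R,goto C. Now: state=C, head=1, tape[-1..2]=0100 (head:   ^)
Step 2: in state C at pos 1, read 0 -> (C,0)->write 0,move R,goto H. Now: state=H, head=2, tape[-1..3]=01000 (head:    ^)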